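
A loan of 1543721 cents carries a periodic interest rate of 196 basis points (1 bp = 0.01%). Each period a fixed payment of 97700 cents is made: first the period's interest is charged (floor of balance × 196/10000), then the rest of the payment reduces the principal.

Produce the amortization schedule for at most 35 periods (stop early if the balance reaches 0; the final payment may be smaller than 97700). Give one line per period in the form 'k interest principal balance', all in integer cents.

1. interest=⌊1543721·196/10000⌋=30256; principal=97700-30256=67444; balance=1543721-67444=1476277
2. interest=⌊1476277·196/10000⌋=28935; principal=97700-28935=68765; balance=1476277-68765=1407512
3. interest=⌊1407512·196/10000⌋=27587; principal=97700-27587=70113; balance=1407512-70113=1337399
4. interest=⌊1337399·196/10000⌋=26213; principal=97700-26213=71487; balance=1337399-71487=1265912
5. interest=⌊1265912·196/10000⌋=24811; principal=97700-24811=72889; balance=1265912-72889=1193023
6. interest=⌊1193023·196/10000⌋=23383; principal=97700-23383=74317; balance=1193023-74317=1118706
7. interest=⌊1118706·196/10000⌋=21926; principal=97700-21926=75774; balance=1118706-75774=1042932
8. interest=⌊1042932·196/10000⌋=20441; principal=97700-20441=77259; balance=1042932-77259=965673
9. interest=⌊965673·196/10000⌋=18927; principal=97700-18927=78773; balance=965673-78773=886900
10. interest=⌊886900·196/10000⌋=17383; principal=97700-17383=80317; balance=886900-80317=806583
11. interest=⌊806583·196/10000⌋=15809; principal=97700-15809=81891; balance=806583-81891=724692
12. interest=⌊724692·196/10000⌋=14203; principal=97700-14203=83497; balance=724692-83497=641195
13. interest=⌊641195·196/10000⌋=12567; principal=97700-12567=85133; balance=641195-85133=556062
14. interest=⌊556062·196/10000⌋=10898; principal=97700-10898=86802; balance=556062-86802=469260
15. interest=⌊469260·196/10000⌋=9197; principal=97700-9197=88503; balance=469260-88503=380757
16. interest=⌊380757·196/10000⌋=7462; principal=97700-7462=90238; balance=380757-90238=290519
17. interest=⌊290519·196/10000⌋=5694; principal=97700-5694=92006; balance=290519-92006=198513
18. interest=⌊198513·196/10000⌋=3890; principal=97700-3890=93810; balance=198513-93810=104703
19. interest=⌊104703·196/10000⌋=2052; principal=97700-2052=95648; balance=104703-95648=9055
20. interest=⌊9055·196/10000⌋=177; principal=min(97700-177,9055)=9055; balance=9055-9055=0

1 30256 67444 1476277
2 28935 68765 1407512
3 27587 70113 1337399
4 26213 71487 1265912
5 24811 72889 1193023
6 23383 74317 1118706
7 21926 75774 1042932
8 20441 77259 965673
9 18927 78773 886900
10 17383 80317 806583
11 15809 81891 724692
12 14203 83497 641195
13 12567 85133 556062
14 10898 86802 469260
15 9197 88503 380757
16 7462 90238 290519
17 5694 92006 198513
18 3890 93810 104703
19 2052 95648 9055
20 177 9055 0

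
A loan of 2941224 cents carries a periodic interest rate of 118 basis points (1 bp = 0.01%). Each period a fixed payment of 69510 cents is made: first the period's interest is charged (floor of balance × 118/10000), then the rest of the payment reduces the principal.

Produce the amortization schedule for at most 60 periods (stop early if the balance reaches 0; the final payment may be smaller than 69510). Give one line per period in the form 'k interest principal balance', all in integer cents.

1. interest=⌊2941224·118/10000⌋=34706; principal=69510-34706=34804; balance=2941224-34804=2906420
2. interest=⌊2906420·118/10000⌋=34295; principal=69510-34295=35215; balance=2906420-35215=2871205
3. interest=⌊2871205·118/10000⌋=33880; principal=69510-33880=35630; balance=2871205-35630=2835575
4. interest=⌊2835575·118/10000⌋=33459; principal=69510-33459=36051; balance=2835575-36051=2799524
5. interest=⌊2799524·118/10000⌋=33034; principal=69510-33034=36476; balance=2799524-36476=2763048
6. interest=⌊2763048·118/10000⌋=32603; principal=69510-32603=36907; balance=2763048-36907=2726141
7. interest=⌊2726141·118/10000⌋=32168; principal=69510-32168=37342; balance=2726141-37342=2688799
8. interest=⌊2688799·118/10000⌋=31727; principal=69510-31727=37783; balance=2688799-37783=2651016
9. interest=⌊2651016·118/10000⌋=31281; principal=69510-31281=38229; balance=2651016-38229=2612787
10. interest=⌊2612787·118/10000⌋=30830; principal=69510-30830=38680; balance=2612787-38680=2574107
11. interest=⌊2574107·118/10000⌋=30374; principal=69510-30374=39136; balance=2574107-39136=2534971
12. interest=⌊2534971·118/10000⌋=29912; principal=69510-29912=39598; balance=2534971-39598=2495373
13. interest=⌊2495373·118/10000⌋=29445; principal=69510-29445=40065; balance=2495373-40065=2455308
14. interest=⌊2455308·118/10000⌋=28972; principal=69510-28972=40538; balance=2455308-40538=2414770
15. interest=⌊2414770·118/10000⌋=28494; principal=69510-28494=41016; balance=2414770-41016=2373754
16. interest=⌊2373754·118/10000⌋=28010; principal=69510-28010=41500; balance=2373754-41500=2332254
17. interest=⌊2332254·118/10000⌋=27520; principal=69510-27520=41990; balance=2332254-41990=2290264
18. interest=⌊2290264·118/10000⌋=27025; principal=69510-27025=42485; balance=2290264-42485=2247779
19. interest=⌊2247779·118/10000⌋=26523; principal=69510-26523=42987; balance=2247779-42987=2204792
20. interest=⌊2204792·118/10000⌋=26016; principal=69510-26016=43494; balance=2204792-43494=2161298
21. interest=⌊2161298·118/10000⌋=25503; principal=69510-25503=44007; balance=2161298-44007=2117291
22. interest=⌊2117291·118/10000⌋=24984; principal=69510-24984=44526; balance=2117291-44526=2072765
23. interest=⌊2072765·118/10000⌋=24458; principal=69510-24458=45052; balance=2072765-45052=2027713
24. interest=⌊2027713·118/10000⌋=23927; principal=69510-23927=45583; balance=2027713-45583=1982130
25. interest=⌊1982130·118/10000⌋=23389; principal=69510-23389=46121; balance=1982130-46121=1936009
26. interest=⌊1936009·118/10000⌋=22844; principal=69510-22844=46666; balance=1936009-46666=1889343
27. interest=⌊1889343·118/10000⌋=22294; principal=69510-22294=47216; balance=1889343-47216=1842127
28. interest=⌊1842127·118/10000⌋=21737; principal=69510-21737=47773; balance=1842127-47773=1794354
29. interest=⌊1794354·118/10000⌋=21173; principal=69510-21173=48337; balance=1794354-48337=1746017
30. interest=⌊1746017·118/10000⌋=20603; principal=69510-20603=48907; balance=1746017-48907=1697110
31. interest=⌊1697110·118/10000⌋=20025; principal=69510-20025=49485; balance=1697110-49485=1647625
32. interest=⌊1647625·118/10000⌋=19441; principal=69510-19441=50069; balance=1647625-50069=1597556
33. interest=⌊1597556·118/10000⌋=18851; principal=69510-18851=50659; balance=1597556-50659=1546897
34. interest=⌊1546897·118/10000⌋=18253; principal=69510-18253=51257; balance=1546897-51257=1495640
35. interest=⌊1495640·118/10000⌋=17648; principal=69510-17648=51862; balance=1495640-51862=1443778
36. interest=⌊1443778·118/10000⌋=17036; principal=69510-17036=52474; balance=1443778-52474=1391304
37. interest=⌊1391304·118/10000⌋=16417; principal=69510-16417=53093; balance=1391304-53093=1338211
38. interest=⌊1338211·118/10000⌋=15790; principal=69510-15790=53720; balance=1338211-53720=1284491
39. interest=⌊1284491·118/10000⌋=15156; principal=69510-15156=54354; balance=1284491-54354=1230137
40. interest=⌊1230137·118/10000⌋=14515; principal=69510-14515=54995; balance=1230137-54995=1175142
41. interest=⌊1175142·118/10000⌋=13866; principal=69510-13866=55644; balance=1175142-55644=1119498
42. interest=⌊1119498·118/10000⌋=13210; principal=69510-13210=56300; balance=1119498-56300=1063198
43. interest=⌊1063198·118/10000⌋=12545; principal=69510-12545=56965; balance=1063198-56965=1006233
44. interest=⌊1006233·118/10000⌋=11873; principal=69510-11873=57637; balance=1006233-57637=948596
45. interest=⌊948596·118/10000⌋=11193; principal=69510-11193=58317; balance=948596-58317=890279
46. interest=⌊890279·118/10000⌋=10505; principal=69510-10505=59005; balance=890279-59005=831274
47. interest=⌊831274·118/10000⌋=9809; principal=69510-9809=59701; balance=831274-59701=771573
48. interest=⌊771573·118/10000⌋=9104; principal=69510-9104=60406; balance=771573-60406=711167
49. interest=⌊711167·118/10000⌋=8391; principal=69510-8391=61119; balance=711167-61119=650048
50. interest=⌊650048·118/10000⌋=7670; principal=69510-7670=61840; balance=650048-61840=588208
51. interest=⌊588208·118/10000⌋=6940; principal=69510-6940=62570; balance=588208-62570=525638
52. interest=⌊525638·118/10000⌋=6202; principal=69510-6202=63308; balance=525638-63308=462330
53. interest=⌊462330·118/10000⌋=5455; principal=69510-5455=64055; balance=462330-64055=398275
54. interest=⌊398275·118/10000⌋=4699; principal=69510-4699=64811; balance=398275-64811=333464
55. interest=⌊333464·118/10000⌋=3934; principal=69510-3934=65576; balance=333464-65576=267888
56. interest=⌊267888·118/10000⌋=3161; principal=69510-3161=66349; balance=267888-66349=201539
57. interest=⌊201539·118/10000⌋=2378; principal=69510-2378=67132; balance=201539-67132=134407
58. interest=⌊134407·118/10000⌋=1586; principal=69510-1586=67924; balance=134407-67924=66483
59. interest=⌊66483·118/10000⌋=784; principal=min(69510-784,66483)=66483; balance=66483-66483=0

1 34706 34804 2906420
2 34295 35215 2871205
3 33880 35630 2835575
4 33459 36051 2799524
5 33034 36476 2763048
6 32603 36907 2726141
7 32168 37342 2688799
8 31727 37783 2651016
9 31281 38229 2612787
10 30830 38680 2574107
11 30374 39136 2534971
12 29912 39598 2495373
13 29445 40065 2455308
14 28972 40538 2414770
15 28494 41016 2373754
16 28010 41500 2332254
17 27520 41990 2290264
18 27025 42485 2247779
19 26523 42987 2204792
20 26016 43494 2161298
21 25503 44007 2117291
22 24984 44526 2072765
23 24458 45052 2027713
24 23927 45583 1982130
25 23389 46121 1936009
26 22844 46666 1889343
27 22294 47216 1842127
28 21737 47773 1794354
29 21173 48337 1746017
30 20603 48907 1697110
31 20025 49485 1647625
32 19441 50069 1597556
33 18851 50659 1546897
34 18253 51257 1495640
35 17648 51862 1443778
36 17036 52474 1391304
37 16417 53093 1338211
38 15790 53720 1284491
39 15156 54354 1230137
40 14515 54995 1175142
41 13866 55644 1119498
42 13210 56300 1063198
43 12545 56965 1006233
44 11873 57637 948596
45 11193 58317 890279
46 10505 59005 831274
47 9809 59701 771573
48 9104 60406 711167
49 8391 61119 650048
50 7670 61840 588208
51 6940 62570 525638
52 6202 63308 462330
53 5455 64055 398275
54 4699 64811 333464
55 3934 65576 267888
56 3161 66349 201539
57 2378 67132 134407
58 1586 67924 66483
59 784 66483 0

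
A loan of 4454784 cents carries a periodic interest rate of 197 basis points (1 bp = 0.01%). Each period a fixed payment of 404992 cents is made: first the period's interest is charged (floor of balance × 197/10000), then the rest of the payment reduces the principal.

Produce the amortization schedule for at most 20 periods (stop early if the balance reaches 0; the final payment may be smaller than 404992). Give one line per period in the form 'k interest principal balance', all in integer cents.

1. interest=⌊4454784·197/10000⌋=87759; principal=404992-87759=317233; balance=4454784-317233=4137551
2. interest=⌊4137551·197/10000⌋=81509; principal=404992-81509=323483; balance=4137551-323483=3814068
3. interest=⌊3814068·197/10000⌋=75137; principal=404992-75137=329855; balance=3814068-329855=3484213
4. interest=⌊3484213·197/10000⌋=68638; principal=404992-68638=336354; balance=3484213-336354=3147859
5. interest=⌊3147859·197/10000⌋=62012; principal=404992-62012=342980; balance=3147859-342980=2804879
6. interest=⌊2804879·197/10000⌋=55256; principal=404992-55256=349736; balance=2804879-349736=2455143
7. interest=⌊2455143·197/10000⌋=48366; principal=404992-48366=356626; balance=2455143-356626=2098517
8. interest=⌊2098517·197/10000⌋=41340; principal=404992-41340=363652; balance=2098517-363652=1734865
9. interest=⌊1734865·197/10000⌋=34176; principal=404992-34176=370816; balance=1734865-370816=1364049
10. interest=⌊1364049·197/10000⌋=26871; principal=404992-26871=378121; balance=1364049-378121=985928
11. interest=⌊985928·197/10000⌋=19422; principal=404992-19422=385570; balance=985928-385570=600358
12. interest=⌊600358·197/10000⌋=11827; principal=404992-11827=393165; balance=600358-393165=207193
13. interest=⌊207193·197/10000⌋=4081; principal=min(404992-4081,207193)=207193; balance=207193-207193=0

1 87759 317233 4137551
2 81509 323483 3814068
3 75137 329855 3484213
4 68638 336354 3147859
5 62012 342980 2804879
6 55256 349736 2455143
7 48366 356626 2098517
8 41340 363652 1734865
9 34176 370816 1364049
10 26871 378121 985928
11 19422 385570 600358
12 11827 393165 207193
13 4081 207193 0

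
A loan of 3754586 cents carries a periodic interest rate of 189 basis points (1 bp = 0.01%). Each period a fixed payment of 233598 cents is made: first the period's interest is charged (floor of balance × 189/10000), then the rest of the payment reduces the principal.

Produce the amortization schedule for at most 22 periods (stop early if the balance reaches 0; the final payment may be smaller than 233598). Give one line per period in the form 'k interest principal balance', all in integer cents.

1. interest=⌊3754586·189/10000⌋=70961; principal=233598-70961=162637; balance=3754586-162637=3591949
2. interest=⌊3591949·189/10000⌋=67887; principal=233598-67887=165711; balance=3591949-165711=3426238
3. interest=⌊3426238·189/10000⌋=64755; principal=233598-64755=168843; balance=3426238-168843=3257395
4. interest=⌊3257395·189/10000⌋=61564; principal=233598-61564=172034; balance=3257395-172034=3085361
5. interest=⌊3085361·189/10000⌋=58313; principal=233598-58313=175285; balance=3085361-175285=2910076
6. interest=⌊2910076·189/10000⌋=55000; principal=233598-55000=178598; balance=2910076-178598=2731478
7. interest=⌊2731478·189/10000⌋=51624; principal=233598-51624=181974; balance=2731478-181974=2549504
8. interest=⌊2549504·189/10000⌋=48185; principal=233598-48185=185413; balance=2549504-185413=2364091
9. interest=⌊2364091·189/10000⌋=44681; principal=233598-44681=188917; balance=2364091-188917=2175174
10. interest=⌊2175174·189/10000⌋=41110; principal=233598-41110=192488; balance=2175174-192488=1982686
11. interest=⌊1982686·189/10000⌋=37472; principal=233598-37472=196126; balance=1982686-196126=1786560
12. interest=⌊1786560·189/10000⌋=33765; principal=233598-33765=199833; balance=1786560-199833=1586727
13. interest=⌊1586727·189/10000⌋=29989; principal=233598-29989=203609; balance=1586727-203609=1383118
14. interest=⌊1383118·189/10000⌋=26140; principal=233598-26140=207458; balance=1383118-207458=1175660
15. interest=⌊1175660·189/10000⌋=22219; principal=233598-22219=211379; balance=1175660-211379=964281
16. interest=⌊964281·189/10000⌋=18224; principal=233598-18224=215374; balance=964281-215374=748907
17. interest=⌊748907·189/10000⌋=14154; principal=233598-14154=219444; balance=748907-219444=529463
18. interest=⌊529463·189/10000⌋=10006; principal=233598-10006=223592; balance=529463-223592=305871
19. interest=⌊305871·189/10000⌋=5780; principal=233598-5780=227818; balance=305871-227818=78053
20. interest=⌊78053·189/10000⌋=1475; principal=min(233598-1475,78053)=78053; balance=78053-78053=0

1 70961 162637 3591949
2 67887 165711 3426238
3 64755 168843 3257395
4 61564 172034 3085361
5 58313 175285 2910076
6 55000 178598 2731478
7 51624 181974 2549504
8 48185 185413 2364091
9 44681 188917 2175174
10 41110 192488 1982686
11 37472 196126 1786560
12 33765 199833 1586727
13 29989 203609 1383118
14 26140 207458 1175660
15 22219 211379 964281
16 18224 215374 748907
17 14154 219444 529463
18 10006 223592 305871
19 5780 227818 78053
20 1475 78053 0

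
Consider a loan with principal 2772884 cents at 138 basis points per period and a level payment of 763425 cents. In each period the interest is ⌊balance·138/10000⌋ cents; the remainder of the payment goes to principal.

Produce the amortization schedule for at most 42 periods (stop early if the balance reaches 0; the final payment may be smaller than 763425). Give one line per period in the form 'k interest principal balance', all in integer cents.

1. interest=⌊2772884·138/10000⌋=38265; principal=763425-38265=725160; balance=2772884-725160=2047724
2. interest=⌊2047724·138/10000⌋=28258; principal=763425-28258=735167; balance=2047724-735167=1312557
3. interest=⌊1312557·138/10000⌋=18113; principal=763425-18113=745312; balance=1312557-745312=567245
4. interest=⌊567245·138/10000⌋=7827; principal=min(763425-7827,567245)=567245; balance=567245-567245=0

1 38265 725160 2047724
2 28258 735167 1312557
3 18113 745312 567245
4 7827 567245 0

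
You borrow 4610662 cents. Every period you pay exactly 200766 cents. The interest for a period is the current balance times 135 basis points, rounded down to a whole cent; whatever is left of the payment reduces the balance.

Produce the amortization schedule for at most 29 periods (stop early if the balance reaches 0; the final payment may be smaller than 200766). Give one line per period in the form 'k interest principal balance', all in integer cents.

1 62243 138523 4472139
2 60373 140393 4331746
3 58478 142288 4189458
4 56557 144209 4045249
5 54610 146156 3899093
6 52637 148129 3750964
7 50638 150128 3600836
8 48611 152155 3448681
9 46557 154209 3294472
10 44475 156291 3138181
11 42365 158401 2979780
12 40227 160539 2819241
13 38059 162707 2656534
14 35863 164903 2491631
15 33637 167129 2324502
16 31380 169386 2155116
17 29094 171672 1983444
18 26776 173990 1809454
19 24427 176339 1633115
20 22047 178719 1454396
21 19634 181132 1273264
22 17189 183577 1089687
23 14710 186056 903631
24 12199 188567 715064
25 9653 191113 523951
26 7073 193693 330258
27 4458 196308 133950
28 1808 133950 0

1. interest=⌊4610662·135/10000⌋=62243; principal=200766-62243=138523; balance=4610662-138523=4472139
2. interest=⌊4472139·135/10000⌋=60373; principal=200766-60373=140393; balance=4472139-140393=4331746
3. interest=⌊4331746·135/10000⌋=58478; principal=200766-58478=142288; balance=4331746-142288=4189458
4. interest=⌊4189458·135/10000⌋=56557; principal=200766-56557=144209; balance=4189458-144209=4045249
5. interest=⌊4045249·135/10000⌋=54610; principal=200766-54610=146156; balance=4045249-146156=3899093
6. interest=⌊3899093·135/10000⌋=52637; principal=200766-52637=148129; balance=3899093-148129=3750964
7. interest=⌊3750964·135/10000⌋=50638; principal=200766-50638=150128; balance=3750964-150128=3600836
8. interest=⌊3600836·135/10000⌋=48611; principal=200766-48611=152155; balance=3600836-152155=3448681
9. interest=⌊3448681·135/10000⌋=46557; principal=200766-46557=154209; balance=3448681-154209=3294472
10. interest=⌊3294472·135/10000⌋=44475; principal=200766-44475=156291; balance=3294472-156291=3138181
11. interest=⌊3138181·135/10000⌋=42365; principal=200766-42365=158401; balance=3138181-158401=2979780
12. interest=⌊2979780·135/10000⌋=40227; principal=200766-40227=160539; balance=2979780-160539=2819241
13. interest=⌊2819241·135/10000⌋=38059; principal=200766-38059=162707; balance=2819241-162707=2656534
14. interest=⌊2656534·135/10000⌋=35863; principal=200766-35863=164903; balance=2656534-164903=2491631
15. interest=⌊2491631·135/10000⌋=33637; principal=200766-33637=167129; balance=2491631-167129=2324502
16. interest=⌊2324502·135/10000⌋=31380; principal=200766-31380=169386; balance=2324502-169386=2155116
17. interest=⌊2155116·135/10000⌋=29094; principal=200766-29094=171672; balance=2155116-171672=1983444
18. interest=⌊1983444·135/10000⌋=26776; principal=200766-26776=173990; balance=1983444-173990=1809454
19. interest=⌊1809454·135/10000⌋=24427; principal=200766-24427=176339; balance=1809454-176339=1633115
20. interest=⌊1633115·135/10000⌋=22047; principal=200766-22047=178719; balance=1633115-178719=1454396
21. interest=⌊1454396·135/10000⌋=19634; principal=200766-19634=181132; balance=1454396-181132=1273264
22. interest=⌊1273264·135/10000⌋=17189; principal=200766-17189=183577; balance=1273264-183577=1089687
23. interest=⌊1089687·135/10000⌋=14710; principal=200766-14710=186056; balance=1089687-186056=903631
24. interest=⌊903631·135/10000⌋=12199; principal=200766-12199=188567; balance=903631-188567=715064
25. interest=⌊715064·135/10000⌋=9653; principal=200766-9653=191113; balance=715064-191113=523951
26. interest=⌊523951·135/10000⌋=7073; principal=200766-7073=193693; balance=523951-193693=330258
27. interest=⌊330258·135/10000⌋=4458; principal=200766-4458=196308; balance=330258-196308=133950
28. interest=⌊133950·135/10000⌋=1808; principal=min(200766-1808,133950)=133950; balance=133950-133950=0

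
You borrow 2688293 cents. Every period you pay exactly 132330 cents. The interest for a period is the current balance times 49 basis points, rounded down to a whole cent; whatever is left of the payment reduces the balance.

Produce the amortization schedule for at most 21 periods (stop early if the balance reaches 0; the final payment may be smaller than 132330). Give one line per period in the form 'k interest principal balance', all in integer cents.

1 13172 119158 2569135
2 12588 119742 2449393
3 12002 120328 2329065
4 11412 120918 2208147
5 10819 121511 2086636
6 10224 122106 1964530
7 9626 122704 1841826
8 9024 123306 1718520
9 8420 123910 1594610
10 7813 124517 1470093
11 7203 125127 1344966
12 6590 125740 1219226
13 5974 126356 1092870
14 5355 126975 965895
15 4732 127598 838297
16 4107 128223 710074
17 3479 128851 581223
18 2847 129483 451740
19 2213 130117 321623
20 1575 130755 190868
21 935 131395 59473

1. interest=⌊2688293·49/10000⌋=13172; principal=132330-13172=119158; balance=2688293-119158=2569135
2. interest=⌊2569135·49/10000⌋=12588; principal=132330-12588=119742; balance=2569135-119742=2449393
3. interest=⌊2449393·49/10000⌋=12002; principal=132330-12002=120328; balance=2449393-120328=2329065
4. interest=⌊2329065·49/10000⌋=11412; principal=132330-11412=120918; balance=2329065-120918=2208147
5. interest=⌊2208147·49/10000⌋=10819; principal=132330-10819=121511; balance=2208147-121511=2086636
6. interest=⌊2086636·49/10000⌋=10224; principal=132330-10224=122106; balance=2086636-122106=1964530
7. interest=⌊1964530·49/10000⌋=9626; principal=132330-9626=122704; balance=1964530-122704=1841826
8. interest=⌊1841826·49/10000⌋=9024; principal=132330-9024=123306; balance=1841826-123306=1718520
9. interest=⌊1718520·49/10000⌋=8420; principal=132330-8420=123910; balance=1718520-123910=1594610
10. interest=⌊1594610·49/10000⌋=7813; principal=132330-7813=124517; balance=1594610-124517=1470093
11. interest=⌊1470093·49/10000⌋=7203; principal=132330-7203=125127; balance=1470093-125127=1344966
12. interest=⌊1344966·49/10000⌋=6590; principal=132330-6590=125740; balance=1344966-125740=1219226
13. interest=⌊1219226·49/10000⌋=5974; principal=132330-5974=126356; balance=1219226-126356=1092870
14. interest=⌊1092870·49/10000⌋=5355; principal=132330-5355=126975; balance=1092870-126975=965895
15. interest=⌊965895·49/10000⌋=4732; principal=132330-4732=127598; balance=965895-127598=838297
16. interest=⌊838297·49/10000⌋=4107; principal=132330-4107=128223; balance=838297-128223=710074
17. interest=⌊710074·49/10000⌋=3479; principal=132330-3479=128851; balance=710074-128851=581223
18. interest=⌊581223·49/10000⌋=2847; principal=132330-2847=129483; balance=581223-129483=451740
19. interest=⌊451740·49/10000⌋=2213; principal=132330-2213=130117; balance=451740-130117=321623
20. interest=⌊321623·49/10000⌋=1575; principal=132330-1575=130755; balance=321623-130755=190868
21. interest=⌊190868·49/10000⌋=935; principal=132330-935=131395; balance=190868-131395=59473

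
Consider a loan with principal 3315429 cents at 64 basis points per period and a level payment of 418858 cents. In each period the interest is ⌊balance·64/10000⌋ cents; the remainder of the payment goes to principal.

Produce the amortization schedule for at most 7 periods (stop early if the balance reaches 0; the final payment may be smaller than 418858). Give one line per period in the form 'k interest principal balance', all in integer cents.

1 21218 397640 2917789
2 18673 400185 2517604
3 16112 402746 2114858
4 13535 405323 1709535
5 10941 407917 1301618
6 8330 410528 891090
7 5702 413156 477934

1. interest=⌊3315429·64/10000⌋=21218; principal=418858-21218=397640; balance=3315429-397640=2917789
2. interest=⌊2917789·64/10000⌋=18673; principal=418858-18673=400185; balance=2917789-400185=2517604
3. interest=⌊2517604·64/10000⌋=16112; principal=418858-16112=402746; balance=2517604-402746=2114858
4. interest=⌊2114858·64/10000⌋=13535; principal=418858-13535=405323; balance=2114858-405323=1709535
5. interest=⌊1709535·64/10000⌋=10941; principal=418858-10941=407917; balance=1709535-407917=1301618
6. interest=⌊1301618·64/10000⌋=8330; principal=418858-8330=410528; balance=1301618-410528=891090
7. interest=⌊891090·64/10000⌋=5702; principal=418858-5702=413156; balance=891090-413156=477934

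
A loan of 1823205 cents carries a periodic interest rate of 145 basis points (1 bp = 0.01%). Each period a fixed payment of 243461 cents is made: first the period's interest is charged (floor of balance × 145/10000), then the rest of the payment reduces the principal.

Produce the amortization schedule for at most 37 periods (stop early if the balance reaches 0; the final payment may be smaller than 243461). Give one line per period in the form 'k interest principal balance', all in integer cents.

1 26436 217025 1606180
2 23289 220172 1386008
3 20097 223364 1162644
4 16858 226603 936041
5 13572 229889 706152
6 10239 233222 472930
7 6857 236604 236326
8 3426 236326 0

1. interest=⌊1823205·145/10000⌋=26436; principal=243461-26436=217025; balance=1823205-217025=1606180
2. interest=⌊1606180·145/10000⌋=23289; principal=243461-23289=220172; balance=1606180-220172=1386008
3. interest=⌊1386008·145/10000⌋=20097; principal=243461-20097=223364; balance=1386008-223364=1162644
4. interest=⌊1162644·145/10000⌋=16858; principal=243461-16858=226603; balance=1162644-226603=936041
5. interest=⌊936041·145/10000⌋=13572; principal=243461-13572=229889; balance=936041-229889=706152
6. interest=⌊706152·145/10000⌋=10239; principal=243461-10239=233222; balance=706152-233222=472930
7. interest=⌊472930·145/10000⌋=6857; principal=243461-6857=236604; balance=472930-236604=236326
8. interest=⌊236326·145/10000⌋=3426; principal=min(243461-3426,236326)=236326; balance=236326-236326=0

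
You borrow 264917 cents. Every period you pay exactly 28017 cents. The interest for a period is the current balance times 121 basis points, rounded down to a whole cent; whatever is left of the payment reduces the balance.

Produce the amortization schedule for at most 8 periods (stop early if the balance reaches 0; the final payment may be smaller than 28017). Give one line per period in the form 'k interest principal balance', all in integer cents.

1. interest=⌊264917·121/10000⌋=3205; principal=28017-3205=24812; balance=264917-24812=240105
2. interest=⌊240105·121/10000⌋=2905; principal=28017-2905=25112; balance=240105-25112=214993
3. interest=⌊214993·121/10000⌋=2601; principal=28017-2601=25416; balance=214993-25416=189577
4. interest=⌊189577·121/10000⌋=2293; principal=28017-2293=25724; balance=189577-25724=163853
5. interest=⌊163853·121/10000⌋=1982; principal=28017-1982=26035; balance=163853-26035=137818
6. interest=⌊137818·121/10000⌋=1667; principal=28017-1667=26350; balance=137818-26350=111468
7. interest=⌊111468·121/10000⌋=1348; principal=28017-1348=26669; balance=111468-26669=84799
8. interest=⌊84799·121/10000⌋=1026; principal=28017-1026=26991; balance=84799-26991=57808

1 3205 24812 240105
2 2905 25112 214993
3 2601 25416 189577
4 2293 25724 163853
5 1982 26035 137818
6 1667 26350 111468
7 1348 26669 84799
8 1026 26991 57808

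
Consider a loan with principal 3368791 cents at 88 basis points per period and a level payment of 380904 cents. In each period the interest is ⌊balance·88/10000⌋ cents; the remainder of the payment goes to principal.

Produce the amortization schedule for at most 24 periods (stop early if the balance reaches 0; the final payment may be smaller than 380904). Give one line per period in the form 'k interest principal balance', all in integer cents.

1 29645 351259 3017532
2 26554 354350 2663182
3 23436 357468 2305714
4 20290 360614 1945100
5 17116 363788 1581312
6 13915 366989 1214323
7 10686 370218 844105
8 7428 373476 470629
9 4141 376763 93866
10 826 93866 0

1. interest=⌊3368791·88/10000⌋=29645; principal=380904-29645=351259; balance=3368791-351259=3017532
2. interest=⌊3017532·88/10000⌋=26554; principal=380904-26554=354350; balance=3017532-354350=2663182
3. interest=⌊2663182·88/10000⌋=23436; principal=380904-23436=357468; balance=2663182-357468=2305714
4. interest=⌊2305714·88/10000⌋=20290; principal=380904-20290=360614; balance=2305714-360614=1945100
5. interest=⌊1945100·88/10000⌋=17116; principal=380904-17116=363788; balance=1945100-363788=1581312
6. interest=⌊1581312·88/10000⌋=13915; principal=380904-13915=366989; balance=1581312-366989=1214323
7. interest=⌊1214323·88/10000⌋=10686; principal=380904-10686=370218; balance=1214323-370218=844105
8. interest=⌊844105·88/10000⌋=7428; principal=380904-7428=373476; balance=844105-373476=470629
9. interest=⌊470629·88/10000⌋=4141; principal=380904-4141=376763; balance=470629-376763=93866
10. interest=⌊93866·88/10000⌋=826; principal=min(380904-826,93866)=93866; balance=93866-93866=0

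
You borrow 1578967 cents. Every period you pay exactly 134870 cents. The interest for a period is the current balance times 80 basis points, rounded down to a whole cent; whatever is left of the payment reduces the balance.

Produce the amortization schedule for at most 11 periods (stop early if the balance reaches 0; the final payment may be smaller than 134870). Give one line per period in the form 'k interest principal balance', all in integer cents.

1. interest=⌊1578967·80/10000⌋=12631; principal=134870-12631=122239; balance=1578967-122239=1456728
2. interest=⌊1456728·80/10000⌋=11653; principal=134870-11653=123217; balance=1456728-123217=1333511
3. interest=⌊1333511·80/10000⌋=10668; principal=134870-10668=124202; balance=1333511-124202=1209309
4. interest=⌊1209309·80/10000⌋=9674; principal=134870-9674=125196; balance=1209309-125196=1084113
5. interest=⌊1084113·80/10000⌋=8672; principal=134870-8672=126198; balance=1084113-126198=957915
6. interest=⌊957915·80/10000⌋=7663; principal=134870-7663=127207; balance=957915-127207=830708
7. interest=⌊830708·80/10000⌋=6645; principal=134870-6645=128225; balance=830708-128225=702483
8. interest=⌊702483·80/10000⌋=5619; principal=134870-5619=129251; balance=702483-129251=573232
9. interest=⌊573232·80/10000⌋=4585; principal=134870-4585=130285; balance=573232-130285=442947
10. interest=⌊442947·80/10000⌋=3543; principal=134870-3543=131327; balance=442947-131327=311620
11. interest=⌊311620·80/10000⌋=2492; principal=134870-2492=132378; balance=311620-132378=179242

1 12631 122239 1456728
2 11653 123217 1333511
3 10668 124202 1209309
4 9674 125196 1084113
5 8672 126198 957915
6 7663 127207 830708
7 6645 128225 702483
8 5619 129251 573232
9 4585 130285 442947
10 3543 131327 311620
11 2492 132378 179242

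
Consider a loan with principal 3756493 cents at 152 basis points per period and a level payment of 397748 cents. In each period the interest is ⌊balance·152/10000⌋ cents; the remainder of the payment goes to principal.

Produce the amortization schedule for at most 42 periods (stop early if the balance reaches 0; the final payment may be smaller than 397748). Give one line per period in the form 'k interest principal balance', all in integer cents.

1 57098 340650 3415843
2 51920 345828 3070015
3 46664 351084 2718931
4 41327 356421 2362510
5 35910 361838 2000672
6 30410 367338 1633334
7 24826 372922 1260412
8 19158 378590 881822
9 13403 384345 497477
10 7561 390187 107290
11 1630 107290 0

1. interest=⌊3756493·152/10000⌋=57098; principal=397748-57098=340650; balance=3756493-340650=3415843
2. interest=⌊3415843·152/10000⌋=51920; principal=397748-51920=345828; balance=3415843-345828=3070015
3. interest=⌊3070015·152/10000⌋=46664; principal=397748-46664=351084; balance=3070015-351084=2718931
4. interest=⌊2718931·152/10000⌋=41327; principal=397748-41327=356421; balance=2718931-356421=2362510
5. interest=⌊2362510·152/10000⌋=35910; principal=397748-35910=361838; balance=2362510-361838=2000672
6. interest=⌊2000672·152/10000⌋=30410; principal=397748-30410=367338; balance=2000672-367338=1633334
7. interest=⌊1633334·152/10000⌋=24826; principal=397748-24826=372922; balance=1633334-372922=1260412
8. interest=⌊1260412·152/10000⌋=19158; principal=397748-19158=378590; balance=1260412-378590=881822
9. interest=⌊881822·152/10000⌋=13403; principal=397748-13403=384345; balance=881822-384345=497477
10. interest=⌊497477·152/10000⌋=7561; principal=397748-7561=390187; balance=497477-390187=107290
11. interest=⌊107290·152/10000⌋=1630; principal=min(397748-1630,107290)=107290; balance=107290-107290=0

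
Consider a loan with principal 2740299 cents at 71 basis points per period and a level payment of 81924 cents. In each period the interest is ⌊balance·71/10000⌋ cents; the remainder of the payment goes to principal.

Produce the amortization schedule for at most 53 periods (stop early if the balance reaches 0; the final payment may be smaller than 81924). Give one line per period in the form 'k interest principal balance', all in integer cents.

1. interest=⌊2740299·71/10000⌋=19456; principal=81924-19456=62468; balance=2740299-62468=2677831
2. interest=⌊2677831·71/10000⌋=19012; principal=81924-19012=62912; balance=2677831-62912=2614919
3. interest=⌊2614919·71/10000⌋=18565; principal=81924-18565=63359; balance=2614919-63359=2551560
4. interest=⌊2551560·71/10000⌋=18116; principal=81924-18116=63808; balance=2551560-63808=2487752
5. interest=⌊2487752·71/10000⌋=17663; principal=81924-17663=64261; balance=2487752-64261=2423491
6. interest=⌊2423491·71/10000⌋=17206; principal=81924-17206=64718; balance=2423491-64718=2358773
7. interest=⌊2358773·71/10000⌋=16747; principal=81924-16747=65177; balance=2358773-65177=2293596
8. interest=⌊2293596·71/10000⌋=16284; principal=81924-16284=65640; balance=2293596-65640=2227956
9. interest=⌊2227956·71/10000⌋=15818; principal=81924-15818=66106; balance=2227956-66106=2161850
10. interest=⌊2161850·71/10000⌋=15349; principal=81924-15349=66575; balance=2161850-66575=2095275
11. interest=⌊2095275·71/10000⌋=14876; principal=81924-14876=67048; balance=2095275-67048=2028227
12. interest=⌊2028227·71/10000⌋=14400; principal=81924-14400=67524; balance=2028227-67524=1960703
13. interest=⌊1960703·71/10000⌋=13920; principal=81924-13920=68004; balance=1960703-68004=1892699
14. interest=⌊1892699·71/10000⌋=13438; principal=81924-13438=68486; balance=1892699-68486=1824213
15. interest=⌊1824213·71/10000⌋=12951; principal=81924-12951=68973; balance=1824213-68973=1755240
16. interest=⌊1755240·71/10000⌋=12462; principal=81924-12462=69462; balance=1755240-69462=1685778
17. interest=⌊1685778·71/10000⌋=11969; principal=81924-11969=69955; balance=1685778-69955=1615823
18. interest=⌊1615823·71/10000⌋=11472; principal=81924-11472=70452; balance=1615823-70452=1545371
19. interest=⌊1545371·71/10000⌋=10972; principal=81924-10972=70952; balance=1545371-70952=1474419
20. interest=⌊1474419·71/10000⌋=10468; principal=81924-10468=71456; balance=1474419-71456=1402963
21. interest=⌊1402963·71/10000⌋=9961; principal=81924-9961=71963; balance=1402963-71963=1331000
22. interest=⌊1331000·71/10000⌋=9450; principal=81924-9450=72474; balance=1331000-72474=1258526
23. interest=⌊1258526·71/10000⌋=8935; principal=81924-8935=72989; balance=1258526-72989=1185537
24. interest=⌊1185537·71/10000⌋=8417; principal=81924-8417=73507; balance=1185537-73507=1112030
25. interest=⌊1112030·71/10000⌋=7895; principal=81924-7895=74029; balance=1112030-74029=1038001
26. interest=⌊1038001·71/10000⌋=7369; principal=81924-7369=74555; balance=1038001-74555=963446
27. interest=⌊963446·71/10000⌋=6840; principal=81924-6840=75084; balance=963446-75084=888362
28. interest=⌊888362·71/10000⌋=6307; principal=81924-6307=75617; balance=888362-75617=812745
29. interest=⌊812745·71/10000⌋=5770; principal=81924-5770=76154; balance=812745-76154=736591
30. interest=⌊736591·71/10000⌋=5229; principal=81924-5229=76695; balance=736591-76695=659896
31. interest=⌊659896·71/10000⌋=4685; principal=81924-4685=77239; balance=659896-77239=582657
32. interest=⌊582657·71/10000⌋=4136; principal=81924-4136=77788; balance=582657-77788=504869
33. interest=⌊504869·71/10000⌋=3584; principal=81924-3584=78340; balance=504869-78340=426529
34. interest=⌊426529·71/10000⌋=3028; principal=81924-3028=78896; balance=426529-78896=347633
35. interest=⌊347633·71/10000⌋=2468; principal=81924-2468=79456; balance=347633-79456=268177
36. interest=⌊268177·71/10000⌋=1904; principal=81924-1904=80020; balance=268177-80020=188157
37. interest=⌊188157·71/10000⌋=1335; principal=81924-1335=80589; balance=188157-80589=107568
38. interest=⌊107568·71/10000⌋=763; principal=81924-763=81161; balance=107568-81161=26407
39. interest=⌊26407·71/10000⌋=187; principal=min(81924-187,26407)=26407; balance=26407-26407=0

1 19456 62468 2677831
2 19012 62912 2614919
3 18565 63359 2551560
4 18116 63808 2487752
5 17663 64261 2423491
6 17206 64718 2358773
7 16747 65177 2293596
8 16284 65640 2227956
9 15818 66106 2161850
10 15349 66575 2095275
11 14876 67048 2028227
12 14400 67524 1960703
13 13920 68004 1892699
14 13438 68486 1824213
15 12951 68973 1755240
16 12462 69462 1685778
17 11969 69955 1615823
18 11472 70452 1545371
19 10972 70952 1474419
20 10468 71456 1402963
21 9961 71963 1331000
22 9450 72474 1258526
23 8935 72989 1185537
24 8417 73507 1112030
25 7895 74029 1038001
26 7369 74555 963446
27 6840 75084 888362
28 6307 75617 812745
29 5770 76154 736591
30 5229 76695 659896
31 4685 77239 582657
32 4136 77788 504869
33 3584 78340 426529
34 3028 78896 347633
35 2468 79456 268177
36 1904 80020 188157
37 1335 80589 107568
38 763 81161 26407
39 187 26407 0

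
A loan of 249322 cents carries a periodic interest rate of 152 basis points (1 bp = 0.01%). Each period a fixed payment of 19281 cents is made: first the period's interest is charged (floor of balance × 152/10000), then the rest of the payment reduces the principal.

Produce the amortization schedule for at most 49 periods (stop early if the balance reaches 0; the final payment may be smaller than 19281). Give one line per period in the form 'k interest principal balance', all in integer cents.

1 3789 15492 233830
2 3554 15727 218103
3 3315 15966 202137
4 3072 16209 185928
5 2826 16455 169473
6 2575 16706 152767
7 2322 16959 135808
8 2064 17217 118591
9 1802 17479 101112
10 1536 17745 83367
11 1267 18014 65353
12 993 18288 47065
13 715 18566 28499
14 433 18848 9651
15 146 9651 0

1. interest=⌊249322·152/10000⌋=3789; principal=19281-3789=15492; balance=249322-15492=233830
2. interest=⌊233830·152/10000⌋=3554; principal=19281-3554=15727; balance=233830-15727=218103
3. interest=⌊218103·152/10000⌋=3315; principal=19281-3315=15966; balance=218103-15966=202137
4. interest=⌊202137·152/10000⌋=3072; principal=19281-3072=16209; balance=202137-16209=185928
5. interest=⌊185928·152/10000⌋=2826; principal=19281-2826=16455; balance=185928-16455=169473
6. interest=⌊169473·152/10000⌋=2575; principal=19281-2575=16706; balance=169473-16706=152767
7. interest=⌊152767·152/10000⌋=2322; principal=19281-2322=16959; balance=152767-16959=135808
8. interest=⌊135808·152/10000⌋=2064; principal=19281-2064=17217; balance=135808-17217=118591
9. interest=⌊118591·152/10000⌋=1802; principal=19281-1802=17479; balance=118591-17479=101112
10. interest=⌊101112·152/10000⌋=1536; principal=19281-1536=17745; balance=101112-17745=83367
11. interest=⌊83367·152/10000⌋=1267; principal=19281-1267=18014; balance=83367-18014=65353
12. interest=⌊65353·152/10000⌋=993; principal=19281-993=18288; balance=65353-18288=47065
13. interest=⌊47065·152/10000⌋=715; principal=19281-715=18566; balance=47065-18566=28499
14. interest=⌊28499·152/10000⌋=433; principal=19281-433=18848; balance=28499-18848=9651
15. interest=⌊9651·152/10000⌋=146; principal=min(19281-146,9651)=9651; balance=9651-9651=0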